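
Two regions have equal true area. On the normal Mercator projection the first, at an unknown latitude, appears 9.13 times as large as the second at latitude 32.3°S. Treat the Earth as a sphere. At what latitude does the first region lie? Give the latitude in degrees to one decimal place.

On Mercator, (apparent₁)/(apparent₂) = sec²φ₁ / sec²φ₂ when true areas are equal.
cos²φ₂ / cos²φ₁ = 9.13  ⇒  cos φ₁ = cos 32.3° / √9.13 = 0.8453/3.022 = 0.2797.
φ₁ = arccos(0.2797) ≈ 73.8°.

73.8°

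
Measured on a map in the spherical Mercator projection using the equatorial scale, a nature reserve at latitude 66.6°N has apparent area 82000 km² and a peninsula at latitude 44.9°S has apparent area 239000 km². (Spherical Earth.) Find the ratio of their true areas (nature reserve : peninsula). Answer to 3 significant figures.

0.108

On Mercator the areal scale is sec²φ, so true area = apparent × cos²φ.
True area of nature reserve: 82000 × cos²(66.6°) = 82000 × 0.1577 = 12930 km².
True area of peninsula: 239000 × cos²(44.9°) = 239000 × 0.5017 = 119900 km².
Ratio = 12930 / 119900 ≈ 0.108.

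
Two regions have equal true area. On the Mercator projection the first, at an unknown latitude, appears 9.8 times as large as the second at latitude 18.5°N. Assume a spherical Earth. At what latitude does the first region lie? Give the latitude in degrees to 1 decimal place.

72.4°

Mercator areal scale is sec²φ, so apparent-area ratio = sec²φ₁ / sec²φ₂ = cos²φ₂ / cos²φ₁.
cos²φ₂ / cos²φ₁ = 9.8  ⇒  cos φ₁ = cos 18.5° / √9.8 = 0.9483/3.130 = 0.3029.
φ₁ = arccos(0.3029) ≈ 72.4°.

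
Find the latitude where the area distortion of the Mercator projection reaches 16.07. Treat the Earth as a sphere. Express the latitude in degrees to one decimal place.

75.6°

Mercator areal scale is sec²φ.
sec²φ = 16.07  ⇒  cos²φ = 0.06223  ⇒  cos φ = 0.2495.
φ = arccos(0.2495) ≈ 75.6°.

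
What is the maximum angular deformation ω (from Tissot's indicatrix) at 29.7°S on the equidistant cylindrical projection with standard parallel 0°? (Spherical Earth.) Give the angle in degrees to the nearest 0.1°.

8.1°

Plate carrée maps x = Rλ, y = Rφ. The meridian scale is h = 1 and the parallel scale is k = 1/cos φ = sec φ.
At 29.7°: h = 1.000, k = 1.151; principal scales a = 1.151, b = 1.000.
sin(ω/2) = (a − b)/(a + b) = 0.1512/2.151 = 0.07030, so ω = 2 arcsin(0.07030) ≈ 8.1°.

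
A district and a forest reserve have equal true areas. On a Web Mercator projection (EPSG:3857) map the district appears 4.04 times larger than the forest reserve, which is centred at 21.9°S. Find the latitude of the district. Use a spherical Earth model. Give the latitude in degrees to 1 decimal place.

For equal true areas on Mercator, apparent areas scale as sec²φ, so the ratio is cos²φ₂ / cos²φ₁.
cos²φ₂ / cos²φ₁ = 4.04  ⇒  cos φ₁ = cos 21.9° / √4.04 = 0.9278/2.010 = 0.4616.
φ₁ = arccos(0.4616) ≈ 62.5°.

62.5°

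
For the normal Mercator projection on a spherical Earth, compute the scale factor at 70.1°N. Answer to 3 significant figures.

2.94

The Mercator projection is conformal; its linear scale factor is the same in every direction and equals sec φ = 1/cos φ.
k = 1/cos 70.1° = 1/0.3404 = 2.938.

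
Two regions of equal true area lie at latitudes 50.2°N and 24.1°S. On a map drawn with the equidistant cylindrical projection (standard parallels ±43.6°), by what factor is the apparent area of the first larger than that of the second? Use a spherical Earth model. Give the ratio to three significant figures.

In the equirectangular projection with standard parallel φ₀ = 43.6° (x = Rλ cos φ₀, y = Rφ), meridians are true-scale (h = 1) and the parallel scale is k = cos φ₀ / cos φ.
Areal scale at 50.2°: h·k = 1.000 × 1.131 = 1.131.
Areal scale at 24.1°: h·k = 1.000 × 0.7933 = 0.7933.
Ratio = 1.131/0.7933 ≈ 1.43.

1.43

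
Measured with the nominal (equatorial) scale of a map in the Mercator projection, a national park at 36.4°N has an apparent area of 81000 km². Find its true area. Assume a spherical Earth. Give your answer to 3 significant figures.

52500 km²

The Mercator projection is conformal; its linear scale factor is the same in every direction and equals sec φ = 1/cos φ.
Areal scale = k² = sec²φ = 1/cos²(36.4°) = 1/0.8049² = 1.544.
True area = apparent / (areal scale) = 81000 / 1.544 ≈ 52500 km².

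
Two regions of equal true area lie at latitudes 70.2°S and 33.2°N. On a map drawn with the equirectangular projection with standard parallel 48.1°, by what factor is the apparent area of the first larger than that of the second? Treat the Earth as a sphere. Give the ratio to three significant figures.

In the equirectangular projection with standard parallel φ₀ = 48.1° (x = Rλ cos φ₀, y = Rφ), meridians are true-scale (h = 1) and the parallel scale is k = cos φ₀ / cos φ.
Areal scale at 70.2°: h·k = 1.000 × 1.972 = 1.972.
Areal scale at 33.2°: h·k = 1.000 × 0.7981 = 0.7981.
Ratio = 1.972/0.7981 ≈ 2.47.

2.47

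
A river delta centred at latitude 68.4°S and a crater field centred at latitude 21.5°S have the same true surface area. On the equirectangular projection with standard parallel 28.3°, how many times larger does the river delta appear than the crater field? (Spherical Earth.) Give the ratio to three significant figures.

2.53

With standard parallel φ₀ = 28.3°, the equirectangular projection gives x = Rλ cos φ₀, y = Rφ, so h = 1 and k = cos 28.3° / cos φ.
Areal scale at 68.4°: h·k = 1.000 × 2.392 = 2.392.
Areal scale at 21.5°: h·k = 1.000 × 0.9463 = 0.9463.
Ratio = 2.392/0.9463 ≈ 2.53.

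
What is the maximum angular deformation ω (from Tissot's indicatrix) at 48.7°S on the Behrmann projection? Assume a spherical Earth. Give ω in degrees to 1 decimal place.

The Behrmann projection is cylindrical equal-area with φ₀ = 30°. For cylindrical equal-area with standard parallel φ₀, h = cos φ / cos φ₀ and k = cos φ₀ / cos φ, so h·k = 1.
At 48.7°: h = 0.7621, k = 1.312; principal scales a = 1.312, b = 0.7621.
sin(ω/2) = (a − b)/(a + b) = 0.5501/2.074 = 0.2652, so ω = 2 arcsin(0.2652) ≈ 30.8°.

30.8°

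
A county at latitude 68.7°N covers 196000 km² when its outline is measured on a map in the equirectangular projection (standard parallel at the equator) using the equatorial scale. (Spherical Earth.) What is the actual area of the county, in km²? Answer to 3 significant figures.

In the plate carrée (x = Rλ, y = Rφ), meridians are true-scale (h = 1) and parallels are stretched by k = sec φ.
Areal scale = h·k = 1 × sec φ; at 68.7°, h = 1.000, k = 2.753, so h·k = 2.753.
True area = apparent / (areal scale) = 196000 / 2.753 ≈ 71200 km².

71200 km²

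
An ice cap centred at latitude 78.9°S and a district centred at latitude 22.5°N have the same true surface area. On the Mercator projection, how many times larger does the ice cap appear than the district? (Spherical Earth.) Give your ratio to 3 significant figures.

Mercator areal scale is sec²φ.
At 78.9°: sec²(78.9°) = 1/0.1925² = 26.98.
At 22.5°: sec²(22.5°) = 1/0.9239² = 1.172.
Ratio = 26.98/1.172 = cos²(22.5°)/cos²(78.9°) ≈ 23.0.

23.0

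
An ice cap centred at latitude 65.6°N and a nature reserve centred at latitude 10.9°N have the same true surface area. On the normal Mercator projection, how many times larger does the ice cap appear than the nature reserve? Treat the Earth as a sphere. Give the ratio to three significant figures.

Mercator is conformal with k = sec φ, so areal scale = k² = sec²φ.
At 65.6°: sec²(65.6°) = 1/0.4131² = 5.860.
At 10.9°: sec²(10.9°) = 1/0.9820² = 1.037.
Ratio = 5.860/1.037 = cos²(10.9°)/cos²(65.6°) ≈ 5.65.

5.65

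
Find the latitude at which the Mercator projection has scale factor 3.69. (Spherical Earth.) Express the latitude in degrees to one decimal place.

74.3°

Mercator scale is k = sec φ = 1/cos φ.
1/cos φ = 3.69  ⇒  cos φ = 0.2710  ⇒  φ = arccos(0.2710) ≈ 74.3°.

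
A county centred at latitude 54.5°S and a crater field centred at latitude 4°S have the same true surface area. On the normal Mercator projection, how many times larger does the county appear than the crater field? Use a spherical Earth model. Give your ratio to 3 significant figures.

Mercator areal scale is sec²φ.
At 54.5°: sec²(54.5°) = 1/0.5807² = 2.965.
At 4°: sec²(4°) = 1/0.9976² = 1.005.
Ratio = 2.965/1.005 = cos²(4°)/cos²(54.5°) ≈ 2.95.

2.95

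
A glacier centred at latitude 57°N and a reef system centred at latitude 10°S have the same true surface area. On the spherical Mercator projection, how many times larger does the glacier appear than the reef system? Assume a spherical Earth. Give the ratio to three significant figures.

Mercator is conformal with k = sec φ, so areal scale = k² = sec²φ.
At 57°: sec²(57°) = 1/0.5446² = 3.371.
At 10°: sec²(10°) = 1/0.9848² = 1.031.
Ratio = 3.371/1.031 = cos²(10°)/cos²(57°) ≈ 3.27.

3.27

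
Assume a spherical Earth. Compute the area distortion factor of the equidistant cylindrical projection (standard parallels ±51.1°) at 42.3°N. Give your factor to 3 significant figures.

The equidistant cylindrical projection with φ₀ = 51.1° has h = 1 (meridians true) and k = cos φ₀ / cos φ along parallels.
Areal scale = h·k = 1 × cos φ₀ / cos φ; at 42.3°, h = 1.000, k = 0.8490, so h·k = 0.8490.

0.849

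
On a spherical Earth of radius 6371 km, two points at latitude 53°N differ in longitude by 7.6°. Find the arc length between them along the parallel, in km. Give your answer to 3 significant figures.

Arc length along a parallel = R cos φ · Δλ (with Δλ in radians).
= 6371 × cos 53° × (7.6° × π/180) = 6371 × 0.6018 × 0.1326 ≈ 509 km.

509 km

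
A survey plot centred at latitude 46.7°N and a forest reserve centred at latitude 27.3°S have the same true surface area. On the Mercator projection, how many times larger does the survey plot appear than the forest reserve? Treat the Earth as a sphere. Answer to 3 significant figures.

Mercator is conformal with k = sec φ, so areal scale = k² = sec²φ.
At 46.7°: sec²(46.7°) = 1/0.6858² = 2.126.
At 27.3°: sec²(27.3°) = 1/0.8886² = 1.266.
Ratio = 2.126/1.266 = cos²(27.3°)/cos²(46.7°) ≈ 1.68.

1.68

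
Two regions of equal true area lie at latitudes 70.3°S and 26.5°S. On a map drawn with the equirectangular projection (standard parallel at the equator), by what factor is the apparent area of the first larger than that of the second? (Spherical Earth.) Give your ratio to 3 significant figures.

2.65

For the equirectangular projection with φ₀ = 0 (plate carrée), h = 1 along meridians and k = sec φ along parallels.
Areal scale at 70.3°: h·k = 1.000 × 2.967 = 2.967.
Areal scale at 26.5°: h·k = 1.000 × 1.117 = 1.117.
Ratio = 2.967/1.117 ≈ 2.65.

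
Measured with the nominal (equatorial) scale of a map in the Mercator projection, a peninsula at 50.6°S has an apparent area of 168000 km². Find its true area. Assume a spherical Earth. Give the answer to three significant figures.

67700 km²

Mercator is conformal, so the point scale is isotropic: h = k = sec φ = 1/cos φ.
Areal scale = k² = sec²φ = 1/cos²(50.6°) = 1/0.6347² = 2.482.
True area = apparent / (areal scale) = 168000 / 2.482 ≈ 67700 km².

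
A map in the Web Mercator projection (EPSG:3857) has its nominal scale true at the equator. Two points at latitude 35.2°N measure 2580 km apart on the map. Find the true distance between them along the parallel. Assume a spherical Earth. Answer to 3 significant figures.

2110 km

Mercator is conformal, so the point scale is isotropic: h = k = sec φ = 1/cos φ.
Along the parallel at 35.2°, map distances are exaggerated by k = sec 35.2° = 1.224.
True distance = 2580 / 1.224 = 2580 × cos 35.2° ≈ 2110 km.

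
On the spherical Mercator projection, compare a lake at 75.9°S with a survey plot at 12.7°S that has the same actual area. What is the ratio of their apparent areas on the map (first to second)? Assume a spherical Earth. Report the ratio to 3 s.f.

16.0

Mercator is conformal with k = sec φ, so areal scale = k² = sec²φ.
At 75.9°: sec²(75.9°) = 1/0.2436² = 16.85.
At 12.7°: sec²(12.7°) = 1/0.9755² = 1.051.
Ratio = 16.85/1.051 = cos²(12.7°)/cos²(75.9°) ≈ 16.0.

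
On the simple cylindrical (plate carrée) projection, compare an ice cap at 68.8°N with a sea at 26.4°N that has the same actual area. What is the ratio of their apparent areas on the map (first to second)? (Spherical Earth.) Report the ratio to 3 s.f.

2.48

For the equirectangular projection with φ₀ = 0 (plate carrée), h = 1 along meridians and k = sec φ along parallels.
Areal scale at 68.8°: h·k = 1.000 × 2.765 = 2.765.
Areal scale at 26.4°: h·k = 1.000 × 1.116 = 1.116.
Ratio = 2.765/1.116 ≈ 2.48.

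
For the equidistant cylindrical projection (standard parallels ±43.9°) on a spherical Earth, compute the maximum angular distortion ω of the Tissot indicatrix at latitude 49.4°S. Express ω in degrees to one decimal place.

5.8°

The equidistant cylindrical projection with φ₀ = 43.9° has h = 1 (meridians true) and k = cos φ₀ / cos φ along parallels.
At 49.4°: h = 1.000, k = 1.107; principal scales a = 1.107, b = 1.000.
sin(ω/2) = (a − b)/(a + b) = 0.1072/2.107 = 0.05088, so ω = 2 arcsin(0.05088) ≈ 5.8°.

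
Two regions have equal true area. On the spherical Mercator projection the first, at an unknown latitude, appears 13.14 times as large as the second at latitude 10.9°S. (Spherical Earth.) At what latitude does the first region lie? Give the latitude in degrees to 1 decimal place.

74.3°

Mercator areal scale is sec²φ, so apparent-area ratio = sec²φ₁ / sec²φ₂ = cos²φ₂ / cos²φ₁.
cos²φ₂ / cos²φ₁ = 13.14  ⇒  cos φ₁ = cos 10.9° / √13.14 = 0.9820/3.625 = 0.2709.
φ₁ = arccos(0.2709) ≈ 74.3°.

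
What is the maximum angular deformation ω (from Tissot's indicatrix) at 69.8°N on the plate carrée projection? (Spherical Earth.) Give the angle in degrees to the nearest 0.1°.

58.2°

In the plate carrée (x = Rλ, y = Rφ), meridians are true-scale (h = 1) and parallels are stretched by k = sec φ.
At 69.8°: h = 1.000, k = 2.896; principal scales a = 2.896, b = 1.000.
sin(ω/2) = (a − b)/(a + b) = 1.896/3.896 = 0.4867, so ω = 2 arcsin(0.4867) ≈ 58.2°.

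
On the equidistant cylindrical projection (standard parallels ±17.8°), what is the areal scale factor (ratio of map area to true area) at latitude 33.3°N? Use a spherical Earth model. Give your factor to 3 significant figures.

In the equirectangular projection with standard parallel φ₀ = 17.8° (x = Rλ cos φ₀, y = Rφ), meridians are true-scale (h = 1) and the parallel scale is k = cos φ₀ / cos φ.
Areal scale = h·k = 1 × cos φ₀ / cos φ; at 33.3°, h = 1.000, k = 1.139, so h·k = 1.139.

1.14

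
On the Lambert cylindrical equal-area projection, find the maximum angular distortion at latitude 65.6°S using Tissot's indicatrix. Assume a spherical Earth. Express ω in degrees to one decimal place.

90.2°

The Lambert cylindrical equal-area projection is the cylindrical equal-area projection with its standard parallel at the equator (φ₀ = 0). For cylindrical equal-area with standard parallel φ₀, h = cos φ / cos φ₀ and k = cos φ₀ / cos φ, so h·k = 1.
At 65.6°: h = 0.4131, k = 2.421; principal scales a = 2.421, b = 0.4131.
sin(ω/2) = (a − b)/(a + b) = 2.008/2.834 = 0.7084, so ω = 2 arcsin(0.7084) ≈ 90.2°.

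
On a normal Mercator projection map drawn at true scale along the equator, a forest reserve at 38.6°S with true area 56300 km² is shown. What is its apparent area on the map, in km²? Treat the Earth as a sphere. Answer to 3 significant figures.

92200 km²

The Mercator projection is conformal; its linear scale factor is the same in every direction and equals sec φ = 1/cos φ.
Areal scale = k² = sec²φ = 1/cos²(38.6°) = 1/0.7815² = 1.637.
Apparent area = 56300 × 1.637 ≈ 92200 km².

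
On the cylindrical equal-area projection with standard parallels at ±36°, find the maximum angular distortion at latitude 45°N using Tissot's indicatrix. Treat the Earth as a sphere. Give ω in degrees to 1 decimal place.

15.4°

A cylindrical equal-area projection with standard parallel φ₀ has meridian scale h = cos φ / cos φ₀ and parallel scale k = cos φ₀ / cos φ (so areas are preserved, h·k = 1).
At 45°: h = 0.8740, k = 1.144; principal scales a = 1.144, b = 0.8740.
sin(ω/2) = (a − b)/(a + b) = 0.2701/2.018 = 0.1338, so ω = 2 arcsin(0.1338) ≈ 15.4°.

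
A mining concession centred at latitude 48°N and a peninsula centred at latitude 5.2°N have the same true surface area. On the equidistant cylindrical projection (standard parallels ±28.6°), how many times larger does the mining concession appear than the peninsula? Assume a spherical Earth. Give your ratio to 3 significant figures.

With standard parallel φ₀ = 28.6°, the equirectangular projection gives x = Rλ cos φ₀, y = Rφ, so h = 1 and k = cos 28.6° / cos φ.
Areal scale at 48°: h·k = 1.000 × 1.312 = 1.312.
Areal scale at 5.2°: h·k = 1.000 × 0.8816 = 0.8816.
Ratio = 1.312/0.8816 ≈ 1.49.

1.49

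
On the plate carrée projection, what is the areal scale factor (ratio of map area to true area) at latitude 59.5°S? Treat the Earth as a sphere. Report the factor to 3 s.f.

Plate carrée maps x = Rλ, y = Rφ. The meridian scale is h = 1 and the parallel scale is k = 1/cos φ = sec φ.
Areal scale = h·k = 1 × sec φ; at 59.5°, h = 1.000, k = 1.970, so h·k = 1.970.

1.97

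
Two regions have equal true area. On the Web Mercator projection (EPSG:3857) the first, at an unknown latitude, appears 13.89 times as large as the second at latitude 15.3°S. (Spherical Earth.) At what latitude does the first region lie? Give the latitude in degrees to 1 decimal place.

On Mercator, (apparent₁)/(apparent₂) = sec²φ₁ / sec²φ₂ when true areas are equal.
cos²φ₂ / cos²φ₁ = 13.89  ⇒  cos φ₁ = cos 15.3° / √13.89 = 0.9646/3.727 = 0.2588.
φ₁ = arccos(0.2588) ≈ 75.0°.

75.0°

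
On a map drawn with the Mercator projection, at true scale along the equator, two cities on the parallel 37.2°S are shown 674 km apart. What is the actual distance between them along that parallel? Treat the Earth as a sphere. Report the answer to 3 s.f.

For Mercator, h = k = sec φ (a conformal cylindrical projection has a single point scale, 1/cos φ).
Along the parallel at 37.2°, map distances are exaggerated by k = sec 37.2° = 1.255.
True distance = 674 / 1.255 = 674 × cos 37.2° ≈ 537 km.

537 km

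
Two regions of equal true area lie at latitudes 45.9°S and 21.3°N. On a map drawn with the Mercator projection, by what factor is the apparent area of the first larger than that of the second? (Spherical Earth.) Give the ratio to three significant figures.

Mercator areal scale is sec²φ.
At 45.9°: sec²(45.9°) = 1/0.6959² = 2.065.
At 21.3°: sec²(21.3°) = 1/0.9317² = 1.152.
Ratio = 2.065/1.152 = cos²(21.3°)/cos²(45.9°) ≈ 1.79.

1.79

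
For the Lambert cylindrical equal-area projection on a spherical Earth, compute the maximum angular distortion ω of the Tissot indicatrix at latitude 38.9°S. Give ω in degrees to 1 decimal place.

The Lambert cylindrical equal-area projection is the cylindrical equal-area projection with its standard parallel at the equator (φ₀ = 0). A cylindrical equal-area projection with standard parallel φ₀ has meridian scale h = cos φ / cos φ₀ and parallel scale k = cos φ₀ / cos φ (so areas are preserved, h·k = 1).
At 38.9°: h = 0.7782, k = 1.285; principal scales a = 1.285, b = 0.7782.
sin(ω/2) = (a − b)/(a + b) = 0.5067/2.063 = 0.2456, so ω = 2 arcsin(0.2456) ≈ 28.4°.

28.4°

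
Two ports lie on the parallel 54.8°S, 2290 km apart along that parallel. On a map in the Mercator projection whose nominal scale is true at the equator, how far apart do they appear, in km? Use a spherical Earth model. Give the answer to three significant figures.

3970 km

The Mercator projection is conformal; its linear scale factor is the same in every direction and equals sec φ = 1/cos φ.
Along the parallel, k = sec 54.8° = 1/0.5764 = 1.735.
Map distance = 2290 × 1.735 ≈ 3970 km.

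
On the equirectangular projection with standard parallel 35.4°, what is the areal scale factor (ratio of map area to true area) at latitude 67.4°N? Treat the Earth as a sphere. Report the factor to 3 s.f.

With standard parallel φ₀ = 35.4°, the equirectangular projection gives x = Rλ cos φ₀, y = Rφ, so h = 1 and k = cos 35.4° / cos φ.
Areal scale = h·k = 1 × cos φ₀ / cos φ; at 67.4°, h = 1.000, k = 2.121, so h·k = 2.121.

2.12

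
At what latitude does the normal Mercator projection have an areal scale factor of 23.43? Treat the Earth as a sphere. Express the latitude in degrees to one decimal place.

78.1°

Mercator areal scale is sec²φ.
sec²φ = 23.43  ⇒  cos²φ = 0.04268  ⇒  cos φ = 0.2066.
φ = arccos(0.2066) ≈ 78.1°.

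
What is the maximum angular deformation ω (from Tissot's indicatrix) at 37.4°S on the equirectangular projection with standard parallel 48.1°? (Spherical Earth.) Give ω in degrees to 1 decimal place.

9.9°

With standard parallel φ₀ = 48.1°, the equirectangular projection gives x = Rλ cos φ₀, y = Rφ, so h = 1 and k = cos 48.1° / cos φ.
At 37.4°: h = 1.000, k = 0.8407; principal scales a = 1.000, b = 0.8407.
sin(ω/2) = (a − b)/(a + b) = 0.1593/1.841 = 0.08657, so ω = 2 arcsin(0.08657) ≈ 9.9°.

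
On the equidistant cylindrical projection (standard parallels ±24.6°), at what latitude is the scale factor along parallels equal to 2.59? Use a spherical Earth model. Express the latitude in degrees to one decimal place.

The equidistant cylindrical projection with φ₀ = 24.6° has h = 1 (meridians true) and k = cos φ₀ / cos φ along parallels.
k = cos φ₀ / cos φ = 2.59  ⇒  cos φ = cos 24.6° / 2.59 = 0.3511.
φ = arccos(0.3511) ≈ 69.4°.

69.4°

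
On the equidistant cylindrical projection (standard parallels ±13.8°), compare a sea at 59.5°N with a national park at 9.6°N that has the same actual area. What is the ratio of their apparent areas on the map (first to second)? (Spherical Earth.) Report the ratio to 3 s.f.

1.94

In the equirectangular projection with standard parallel φ₀ = 13.8° (x = Rλ cos φ₀, y = Rφ), meridians are true-scale (h = 1) and the parallel scale is k = cos φ₀ / cos φ.
Areal scale at 59.5°: h·k = 1.000 × 1.913 = 1.913.
Areal scale at 9.6°: h·k = 1.000 × 0.9849 = 0.9849.
Ratio = 1.913/0.9849 ≈ 1.94.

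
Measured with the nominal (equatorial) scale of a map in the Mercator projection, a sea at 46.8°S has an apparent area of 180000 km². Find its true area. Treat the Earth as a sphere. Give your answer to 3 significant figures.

Mercator is conformal, so the point scale is isotropic: h = k = sec φ = 1/cos φ.
Areal scale = k² = sec²φ = 1/cos²(46.8°) = 1/0.6845² = 2.134.
True area = apparent / (areal scale) = 180000 / 2.134 ≈ 84300 km².

84300 km²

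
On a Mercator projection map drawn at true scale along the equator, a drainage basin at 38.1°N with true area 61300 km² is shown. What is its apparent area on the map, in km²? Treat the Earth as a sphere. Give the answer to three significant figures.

For Mercator, h = k = sec φ (a conformal cylindrical projection has a single point scale, 1/cos φ).
Areal scale = k² = sec²φ = 1/cos²(38.1°) = 1/0.7869² = 1.615.
Apparent area = 61300 × 1.615 ≈ 99000 km².

99000 km²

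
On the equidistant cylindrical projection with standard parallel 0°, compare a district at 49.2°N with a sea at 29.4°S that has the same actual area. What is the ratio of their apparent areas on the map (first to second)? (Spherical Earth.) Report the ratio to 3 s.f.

1.33

In the plate carrée (x = Rλ, y = Rφ), meridians are true-scale (h = 1) and parallels are stretched by k = sec φ.
Areal scale at 49.2°: h·k = 1.000 × 1.530 = 1.530.
Areal scale at 29.4°: h·k = 1.000 × 1.148 = 1.148.
Ratio = 1.530/1.148 ≈ 1.33.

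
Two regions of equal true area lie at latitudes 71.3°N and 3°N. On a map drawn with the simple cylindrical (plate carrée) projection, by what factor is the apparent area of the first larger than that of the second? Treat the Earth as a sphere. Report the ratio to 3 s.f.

3.11

In the plate carrée (x = Rλ, y = Rφ), meridians are true-scale (h = 1) and parallels are stretched by k = sec φ.
Areal scale at 71.3°: h·k = 1.000 × 3.119 = 3.119.
Areal scale at 3°: h·k = 1.000 × 1.001 = 1.001.
Ratio = 3.119/1.001 ≈ 3.11.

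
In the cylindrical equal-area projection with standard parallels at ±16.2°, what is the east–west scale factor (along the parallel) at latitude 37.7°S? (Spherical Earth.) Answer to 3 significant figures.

A cylindrical equal-area projection with standard parallel φ₀ has meridian scale h = cos φ / cos φ₀ and parallel scale k = cos φ₀ / cos φ (so areas are preserved, h·k = 1).
k = cos 16.2° / cos 37.7° = 0.9603/0.7912 = 1.214.

1.21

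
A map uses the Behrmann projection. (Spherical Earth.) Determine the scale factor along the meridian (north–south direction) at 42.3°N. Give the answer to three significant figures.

0.854

Behrmann is a cylindrical equal-area projection with standard parallels at ±30°. A cylindrical equal-area projection with standard parallel φ₀ has meridian scale h = cos φ / cos φ₀ and parallel scale k = cos φ₀ / cos φ (so areas are preserved, h·k = 1).
h = cos 42.3° / cos 30° = 0.7396/0.8660 = 0.8541.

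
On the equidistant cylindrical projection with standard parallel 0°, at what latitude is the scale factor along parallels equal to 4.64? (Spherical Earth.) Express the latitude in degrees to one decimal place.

77.6°

Plate carrée: h = 1, k = sec φ along parallels.
sec φ = 4.64  ⇒  cos φ = 0.2155  ⇒  φ ≈ 77.6°.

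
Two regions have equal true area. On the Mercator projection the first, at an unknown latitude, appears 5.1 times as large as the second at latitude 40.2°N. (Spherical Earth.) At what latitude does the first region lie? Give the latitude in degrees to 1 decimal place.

70.2°

On Mercator, (apparent₁)/(apparent₂) = sec²φ₁ / sec²φ₂ when true areas are equal.
cos²φ₂ / cos²φ₁ = 5.1  ⇒  cos φ₁ = cos 40.2° / √5.1 = 0.7638/2.258 = 0.3382.
φ₁ = arccos(0.3382) ≈ 70.2°.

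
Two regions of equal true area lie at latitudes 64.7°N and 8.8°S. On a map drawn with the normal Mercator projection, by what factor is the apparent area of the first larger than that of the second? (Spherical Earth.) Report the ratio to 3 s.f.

5.35

On Mercator, area is exaggerated by sec²φ = 1/cos²φ.
At 64.7°: sec²(64.7°) = 1/0.4274² = 5.475.
At 8.8°: sec²(8.8°) = 1/0.9882² = 1.024.
Ratio = 5.475/1.024 = cos²(8.8°)/cos²(64.7°) ≈ 5.35.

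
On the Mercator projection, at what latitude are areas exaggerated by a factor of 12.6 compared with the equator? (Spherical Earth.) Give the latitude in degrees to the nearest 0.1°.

Mercator areal scale is sec²φ.
sec²φ = 12.6  ⇒  cos²φ = 0.07937  ⇒  cos φ = 0.2817.
φ = arccos(0.2817) ≈ 73.6°.

73.6°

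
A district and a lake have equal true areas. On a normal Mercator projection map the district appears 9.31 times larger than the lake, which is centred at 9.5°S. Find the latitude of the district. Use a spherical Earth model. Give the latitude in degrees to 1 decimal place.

Mercator areal scale is sec²φ, so apparent-area ratio = sec²φ₁ / sec²φ₂ = cos²φ₂ / cos²φ₁.
cos²φ₂ / cos²φ₁ = 9.31  ⇒  cos φ₁ = cos 9.5° / √9.31 = 0.9863/3.051 = 0.3232.
φ₁ = arccos(0.3232) ≈ 71.1°.

71.1°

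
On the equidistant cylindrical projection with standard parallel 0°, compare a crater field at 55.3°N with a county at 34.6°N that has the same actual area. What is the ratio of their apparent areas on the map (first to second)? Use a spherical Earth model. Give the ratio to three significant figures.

For the equirectangular projection with φ₀ = 0 (plate carrée), h = 1 along meridians and k = sec φ along parallels.
Areal scale at 55.3°: h·k = 1.000 × 1.757 = 1.757.
Areal scale at 34.6°: h·k = 1.000 × 1.215 = 1.215.
Ratio = 1.757/1.215 ≈ 1.45.

1.45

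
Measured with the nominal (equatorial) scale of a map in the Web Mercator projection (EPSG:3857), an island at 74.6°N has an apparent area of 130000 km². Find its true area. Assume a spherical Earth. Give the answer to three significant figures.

Mercator is conformal, so the point scale is isotropic: h = k = sec φ = 1/cos φ.
Areal scale = k² = sec²φ = 1/cos²(74.6°) = 1/0.2656² = 14.18.
True area = apparent / (areal scale) = 130000 / 14.18 ≈ 9170 km².

9170 km²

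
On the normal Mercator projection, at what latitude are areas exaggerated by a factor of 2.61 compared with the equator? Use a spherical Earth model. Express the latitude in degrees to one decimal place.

Mercator areal scale is sec²φ.
sec²φ = 2.61  ⇒  cos²φ = 0.3831  ⇒  cos φ = 0.6190.
φ = arccos(0.6190) ≈ 51.8°.

51.8°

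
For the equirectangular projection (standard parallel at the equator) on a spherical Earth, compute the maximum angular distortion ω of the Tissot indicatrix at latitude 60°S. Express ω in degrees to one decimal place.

38.9°

Plate carrée maps x = Rλ, y = Rφ. The meridian scale is h = 1 and the parallel scale is k = 1/cos φ = sec φ.
At 60°: h = 1.000, k = 2.000; principal scales a = 2.000, b = 1.000.
sin(ω/2) = (a − b)/(a + b) = 1.0000/3.000 = 0.3333, so ω = 2 arcsin(0.3333) ≈ 38.9°.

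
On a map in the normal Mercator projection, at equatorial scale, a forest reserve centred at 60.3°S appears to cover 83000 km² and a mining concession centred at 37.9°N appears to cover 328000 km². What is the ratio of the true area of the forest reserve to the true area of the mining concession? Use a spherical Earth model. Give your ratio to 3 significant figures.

Since Mercator area scale is 1/cos²φ, the true area equals the apparent area multiplied by cos²φ.
True area of forest reserve: 83000 × cos²(60.3°) = 83000 × 0.2455 = 20370 km².
True area of mining concession: 328000 × cos²(37.9°) = 328000 × 0.6227 = 204200 km².
Ratio = 20370 / 204200 ≈ 0.0998.

0.0998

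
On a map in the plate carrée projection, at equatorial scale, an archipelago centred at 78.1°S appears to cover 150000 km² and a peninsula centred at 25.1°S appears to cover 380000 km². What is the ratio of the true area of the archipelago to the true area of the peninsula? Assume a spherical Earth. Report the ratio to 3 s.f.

0.0899

Plate carrée has h = 1 and k = sec φ, giving areal scale sec φ; true area = (apparent area) · cos φ.
True area of archipelago: 150000 × cos(78.1°) = 150000 × 0.2062 = 30930 km².
True area of peninsula: 380000 × cos(25.1°) = 380000 × 0.9056 = 344100 km².
Ratio = 30930 / 344100 ≈ 0.0899.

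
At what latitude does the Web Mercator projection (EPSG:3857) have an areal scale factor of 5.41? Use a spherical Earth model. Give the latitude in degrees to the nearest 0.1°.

Mercator areal scale is sec²φ.
sec²φ = 5.41  ⇒  cos²φ = 0.1848  ⇒  cos φ = 0.4299.
φ = arccos(0.4299) ≈ 64.5°.

64.5°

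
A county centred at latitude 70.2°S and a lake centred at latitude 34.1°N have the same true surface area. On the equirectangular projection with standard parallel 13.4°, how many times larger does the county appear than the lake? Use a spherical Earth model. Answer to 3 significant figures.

2.44

The equidistant cylindrical projection with φ₀ = 13.4° has h = 1 (meridians true) and k = cos φ₀ / cos φ along parallels.
Areal scale at 70.2°: h·k = 1.000 × 2.872 = 2.872.
Areal scale at 34.1°: h·k = 1.000 × 1.175 = 1.175.
Ratio = 2.872/1.175 ≈ 2.44.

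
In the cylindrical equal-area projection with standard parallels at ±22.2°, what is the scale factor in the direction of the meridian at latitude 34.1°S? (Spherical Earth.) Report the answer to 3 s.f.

For cylindrical equal-area with standard parallel φ₀, h = cos φ / cos φ₀ and k = cos φ₀ / cos φ, so h·k = 1.
h = cos 34.1° / cos 22.2° = 0.8281/0.9259 = 0.8944.

0.894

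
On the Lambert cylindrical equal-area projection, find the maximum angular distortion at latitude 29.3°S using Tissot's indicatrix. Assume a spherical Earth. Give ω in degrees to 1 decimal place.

The Lambert cylindrical equal-area projection is the cylindrical equal-area projection with its standard parallel at the equator (φ₀ = 0). For cylindrical equal-area with standard parallel φ₀, h = cos φ / cos φ₀ and k = cos φ₀ / cos φ, so h·k = 1.
At 29.3°: h = 0.8721, k = 1.147; principal scales a = 1.147, b = 0.8721.
sin(ω/2) = (a − b)/(a + b) = 0.2746/2.019 = 0.1360, so ω = 2 arcsin(0.1360) ≈ 15.6°.

15.6°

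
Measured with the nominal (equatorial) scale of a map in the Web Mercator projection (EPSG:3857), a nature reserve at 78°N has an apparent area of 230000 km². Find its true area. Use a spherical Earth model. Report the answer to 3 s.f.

9940 km²

For Mercator, h = k = sec φ (a conformal cylindrical projection has a single point scale, 1/cos φ).
Areal scale = k² = sec²φ = 1/cos²(78°) = 1/0.2079² = 23.13.
True area = apparent / (areal scale) = 230000 / 23.13 ≈ 9940 km².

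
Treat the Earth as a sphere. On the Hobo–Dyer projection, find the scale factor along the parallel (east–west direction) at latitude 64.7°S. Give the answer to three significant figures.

1.86

Hobo–Dyer is a cylindrical equal-area projection with standard parallels at ±37.5°. Cylindrical equal-area (φ₀ = 37.5°): h = cos φ / cos 37.5° along meridians, k = cos 37.5° / cos φ along parallels; h·k = 1.
k = cos 37.5° / cos 64.7° = 0.7934/0.4274 = 1.856.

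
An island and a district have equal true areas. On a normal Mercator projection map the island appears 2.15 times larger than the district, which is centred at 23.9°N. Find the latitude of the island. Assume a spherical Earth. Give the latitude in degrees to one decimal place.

51.4°

On Mercator, (apparent₁)/(apparent₂) = sec²φ₁ / sec²φ₂ when true areas are equal.
cos²φ₂ / cos²φ₁ = 2.15  ⇒  cos φ₁ = cos 23.9° / √2.15 = 0.9143/1.466 = 0.6235.
φ₁ = arccos(0.6235) ≈ 51.4°.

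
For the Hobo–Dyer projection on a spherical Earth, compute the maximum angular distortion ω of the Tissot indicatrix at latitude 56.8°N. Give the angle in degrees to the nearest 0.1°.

41.5°

The Hobo–Dyer projection is cylindrical equal-area with φ₀ = 37.5°. For cylindrical equal-area with standard parallel φ₀, h = cos φ / cos φ₀ and k = cos φ₀ / cos φ, so h·k = 1.
At 56.8°: h = 0.6902, k = 1.449; principal scales a = 1.449, b = 0.6902.
sin(ω/2) = (a − b)/(a + b) = 0.7587/2.139 = 0.3547, so ω = 2 arcsin(0.3547) ≈ 41.5°.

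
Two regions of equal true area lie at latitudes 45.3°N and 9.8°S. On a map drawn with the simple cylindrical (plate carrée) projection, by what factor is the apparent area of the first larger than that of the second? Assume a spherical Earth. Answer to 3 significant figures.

1.40

For the equirectangular projection with φ₀ = 0 (plate carrée), h = 1 along meridians and k = sec φ along parallels.
Areal scale at 45.3°: h·k = 1.000 × 1.422 = 1.422.
Areal scale at 9.8°: h·k = 1.000 × 1.015 = 1.015.
Ratio = 1.422/1.015 ≈ 1.40.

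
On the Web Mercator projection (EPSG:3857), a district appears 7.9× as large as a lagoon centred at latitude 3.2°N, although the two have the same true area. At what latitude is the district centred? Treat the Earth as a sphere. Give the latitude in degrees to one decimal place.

69.2°

On Mercator, (apparent₁)/(apparent₂) = sec²φ₁ / sec²φ₂ when true areas are equal.
cos²φ₂ / cos²φ₁ = 7.9  ⇒  cos φ₁ = cos 3.2° / √7.9 = 0.9984/2.811 = 0.3552.
φ₁ = arccos(0.3552) ≈ 69.2°.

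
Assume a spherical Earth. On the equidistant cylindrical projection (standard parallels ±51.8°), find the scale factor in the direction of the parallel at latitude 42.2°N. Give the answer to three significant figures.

0.835

The equidistant cylindrical projection with φ₀ = 51.8° has h = 1 (meridians true) and k = cos φ₀ / cos φ along parallels.
k = cos 51.8° / cos 42.2° = 0.6184/0.7408 = 0.8348.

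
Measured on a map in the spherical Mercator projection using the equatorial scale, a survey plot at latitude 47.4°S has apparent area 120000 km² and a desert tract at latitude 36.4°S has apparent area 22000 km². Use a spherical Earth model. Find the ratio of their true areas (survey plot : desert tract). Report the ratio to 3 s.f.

3.86

Since Mercator area scale is 1/cos²φ, the true area equals the apparent area multiplied by cos²φ.
True area of survey plot: 120000 × cos²(47.4°) = 120000 × 0.4582 = 54980 km².
True area of desert tract: 22000 × cos²(36.4°) = 22000 × 0.6479 = 14250 km².
Ratio = 54980 / 14250 ≈ 3.86.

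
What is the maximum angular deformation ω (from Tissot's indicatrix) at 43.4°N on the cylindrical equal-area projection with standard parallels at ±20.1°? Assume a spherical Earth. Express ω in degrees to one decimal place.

A cylindrical equal-area projection with standard parallel φ₀ has meridian scale h = cos φ / cos φ₀ and parallel scale k = cos φ₀ / cos φ (so areas are preserved, h·k = 1).
At 43.4°: h = 0.7737, k = 1.292; principal scales a = 1.292, b = 0.7737.
sin(ω/2) = (a − b)/(a + b) = 0.5188/2.066 = 0.2511, so ω = 2 arcsin(0.2511) ≈ 29.1°.

29.1°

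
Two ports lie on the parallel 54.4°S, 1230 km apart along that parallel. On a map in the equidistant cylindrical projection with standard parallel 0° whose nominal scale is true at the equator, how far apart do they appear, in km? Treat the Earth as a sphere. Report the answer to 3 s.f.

For the equirectangular projection with φ₀ = 0 (plate carrée), h = 1 along meridians and k = sec φ along parallels.
Along the parallel, k = sec 54.4° = 1/0.5821 = 1.718.
Map distance = 1230 × 1.718 ≈ 2110 km.

2110 km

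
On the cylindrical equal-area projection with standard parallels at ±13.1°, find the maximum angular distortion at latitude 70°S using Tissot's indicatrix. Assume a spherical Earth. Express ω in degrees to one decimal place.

Cylindrical equal-area (φ₀ = 13.1°): h = cos φ / cos 13.1° along meridians, k = cos 13.1° / cos φ along parallels; h·k = 1.
At 70°: h = 0.3512, k = 2.848; principal scales a = 2.848, b = 0.3512.
sin(ω/2) = (a − b)/(a + b) = 2.497/3.199 = 0.7804, so ω = 2 arcsin(0.7804) ≈ 102.6°.

102.6°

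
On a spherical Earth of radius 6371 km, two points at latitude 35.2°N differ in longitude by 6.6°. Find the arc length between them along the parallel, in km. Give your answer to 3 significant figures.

Arc length along a parallel = R cos φ · Δλ (with Δλ in radians).
= 6371 × cos 35.2° × (6.6° × π/180) = 6371 × 0.8171 × 0.1152 ≈ 600 km.

600 km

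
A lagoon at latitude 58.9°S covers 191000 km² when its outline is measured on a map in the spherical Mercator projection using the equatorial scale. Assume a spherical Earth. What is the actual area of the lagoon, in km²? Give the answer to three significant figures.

Mercator is conformal, so the point scale is isotropic: h = k = sec φ = 1/cos φ.
Areal scale = k² = sec²φ = 1/cos²(58.9°) = 1/0.5165² = 3.748.
True area = apparent / (areal scale) = 191000 / 3.748 ≈ 51000 km².

51000 km²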